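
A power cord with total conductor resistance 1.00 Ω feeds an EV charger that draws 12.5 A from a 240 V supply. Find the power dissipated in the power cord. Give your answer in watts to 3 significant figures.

The power cord is a series resistance carrying the load current; its dissipation is I²R_line.
The power cord carries the full 12.5 A.
P_line = I² R_line = (12.50)² × 1.00 = 156.2 W

156 W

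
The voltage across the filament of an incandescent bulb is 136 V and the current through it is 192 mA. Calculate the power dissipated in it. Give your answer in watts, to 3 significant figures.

26.1 W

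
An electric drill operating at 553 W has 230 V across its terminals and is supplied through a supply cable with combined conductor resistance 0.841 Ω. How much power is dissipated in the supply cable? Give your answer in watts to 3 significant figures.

Only the current and the line resistance are needed for the I²R loss.
I = P / V = 553 / 230 = 2.404 A through the supply cable.
P_line = I² R_line = (2.404)² × 0.841 = 4.862 W

4.86 W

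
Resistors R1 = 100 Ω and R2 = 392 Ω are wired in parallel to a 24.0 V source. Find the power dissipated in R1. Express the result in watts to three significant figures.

5.76 W

The supply voltage appears across each parallel branch — just use P = V²/R1.
P_R1 = V² / R1 = (24.0)² / 100 Ω = 5.760 W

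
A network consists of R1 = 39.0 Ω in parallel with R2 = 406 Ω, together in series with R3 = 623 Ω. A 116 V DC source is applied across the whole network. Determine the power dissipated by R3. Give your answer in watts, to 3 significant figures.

19.3 W

Combine R1 and R2 into their parallel equivalent first, reducing the network to two series resistors.
R_p = (39.0×406)/(39.0+406) = 35.58 Ω
R_total = R_p + 623 = 35.58 + 623 = 658.6 Ω
I = V / R_total = 116 / 658.6 = 0.1761 A
All the supply current flows through R3; use P = I²R3.
P_R3 = (0.1761)² × 623 = 19.33 W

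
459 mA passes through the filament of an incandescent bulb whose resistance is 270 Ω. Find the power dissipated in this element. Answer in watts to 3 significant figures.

56.9 W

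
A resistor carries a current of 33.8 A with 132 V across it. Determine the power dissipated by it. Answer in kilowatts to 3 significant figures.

4.46 kW

Since both terminal voltage and current are stated, P = V I gives the power in one step.
P = 132 V × 33.80 A = 4462 W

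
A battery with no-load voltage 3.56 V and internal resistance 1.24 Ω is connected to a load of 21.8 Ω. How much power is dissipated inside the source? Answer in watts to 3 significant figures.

0.0296 W

r is in series with the load, so it carries the full circuit current — the loss in it is I²r.
I = ε / (r + R) = 3.56 / (1.24 + 21.8) = 0.1545 A
P_int = I² r = (0.1545)² × 1.24 = 0.02960 W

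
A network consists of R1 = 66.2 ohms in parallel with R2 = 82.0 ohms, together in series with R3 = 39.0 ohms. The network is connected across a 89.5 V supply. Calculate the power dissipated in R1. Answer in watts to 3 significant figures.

First find R_p for the parallel pair, then treat R_p + R3 as a series loop.
R_p = (66.2×82.0)/(66.2+82.0) = 36.63 Ω
R_total = R_p + 39.0 = 36.63 + 39.0 = 75.63 Ω
I = V / R_total = 89.5 / 75.63 = 1.183 A
Voltage across the parallel pair: V_p = I × R_p = 1.183 × 36.63 = 43.35 V
R1 has V_p across it, so P = V_p²/R1.
P_R1 = (43.35)² / 66.2 = 28.38 W

28.4 W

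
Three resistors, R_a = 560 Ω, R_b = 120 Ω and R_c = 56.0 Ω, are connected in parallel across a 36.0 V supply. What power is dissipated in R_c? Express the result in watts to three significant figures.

23.1 W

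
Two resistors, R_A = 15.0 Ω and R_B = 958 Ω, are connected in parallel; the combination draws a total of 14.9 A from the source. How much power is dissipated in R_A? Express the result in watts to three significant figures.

3230 W

The branches share the same voltage, but only the total current is given — find V from the equivalent resistance first.
1/R_eq = 1/15.0 + 1/958 ⇒ R_eq = 14.77 Ω
V = I_total × R_eq = 14.90 × 14.77 = 220.1 V
P_R_A = V² / R_A = (220.1)² / 15.0 = 3228 W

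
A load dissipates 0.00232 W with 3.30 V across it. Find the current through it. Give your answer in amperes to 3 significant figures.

From P = V I = I²R = V²/R, with the two given quantities we get I = P / V.
I = 0.00232 / 3.30 = 0.0007030 A

0.000703 A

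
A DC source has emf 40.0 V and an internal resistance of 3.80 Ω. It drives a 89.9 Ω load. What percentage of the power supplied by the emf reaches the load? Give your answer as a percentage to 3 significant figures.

95.9 %

Both r and R carry the same current, so the power split is just the resistance split: η = R/(R+r).
η = R / (R + r) = 89.9 / (89.9 + 3.80) = 0.9594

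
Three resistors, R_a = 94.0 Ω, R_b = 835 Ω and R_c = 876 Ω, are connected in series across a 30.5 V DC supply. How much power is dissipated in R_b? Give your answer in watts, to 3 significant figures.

In a series string the same current flows through every resistor — find that current, then P = I²R for the one we want.
R_total = 94.0 + 835 + 876 = 1805 Ω
I = V / R_total = 30.5 / 1805 = 0.01690 A
P_R_b = I² × R_b = (0.01690)² × 835 = 0.2384 W

0.238 W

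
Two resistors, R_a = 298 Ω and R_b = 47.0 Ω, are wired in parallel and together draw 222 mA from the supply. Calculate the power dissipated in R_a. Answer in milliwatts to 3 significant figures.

273 mW

Only the total current is stated, so first find the parallel equivalent to get the voltage across the combination.
1/R_eq = 1/298 + 1/47.0 ⇒ R_eq = 40.60 Ω
V = I_total × R_eq = 0.2220 × 40.60 = 9.013 V
P_R_a = V² / R_a = (9.013)² / 298 = 0.2726 W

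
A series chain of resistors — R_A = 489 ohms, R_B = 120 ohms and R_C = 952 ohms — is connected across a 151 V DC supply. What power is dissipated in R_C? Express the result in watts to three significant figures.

8.91 W

Series elements share the same current, so find I first, then use P = I²R.
R_total = 489 + 120 + 952 = 1561 Ω
I = V / R_total = 151 / 1561 = 0.09673 A
P_R_C = I² × R_C = (0.09673)² × 952 = 8.908 W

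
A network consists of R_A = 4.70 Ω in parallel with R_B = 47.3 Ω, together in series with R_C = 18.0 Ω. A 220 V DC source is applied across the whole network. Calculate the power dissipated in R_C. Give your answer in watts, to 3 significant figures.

1760 W

Combine R_A and R_B into their parallel equivalent first, reducing the network to two series resistors.
R_p = (4.70×47.3)/(4.70+47.3) = 4.275 Ω
R_total = R_p + 18.0 = 4.275 + 18.0 = 22.28 Ω
I = V / R_total = 220 / 22.28 = 9.876 A
R_C is the series element, so its power is I²R.
P_R_C = (9.876)² × 18.0 = 1756 W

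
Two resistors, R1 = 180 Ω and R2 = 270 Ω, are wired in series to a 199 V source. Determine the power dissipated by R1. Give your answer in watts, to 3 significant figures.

Since the resistors are in series they all carry the loop current I = V/R_total; the power in any one is I²R.
R_total = 180 + 270 = 450.0 Ω
I = V / R_total = 199 / 450.0 = 0.4422 A
P_R1 = I² × R1 = (0.4422)² × 180 = 35.20 W

35.2 W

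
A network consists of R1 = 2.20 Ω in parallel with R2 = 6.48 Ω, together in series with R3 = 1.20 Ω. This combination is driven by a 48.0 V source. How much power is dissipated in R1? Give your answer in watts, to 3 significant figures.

350 W

Combine R1 and R2 into their parallel equivalent first, reducing the network to two series resistors.
R_p = (2.20×6.48)/(2.20+6.48) = 1.642 Ω
R_total = R_p + 1.20 = 1.642 + 1.20 = 2.842 Ω
I = V / R_total = 48.0 / 2.842 = 16.89 A
Voltage across the parallel pair: V_p = I × R_p = 16.89 × 1.642 = 27.74 V
R1 has V_p across it, so P = V_p²/R1.
P_R1 = (27.74)² / 2.20 = 349.7 W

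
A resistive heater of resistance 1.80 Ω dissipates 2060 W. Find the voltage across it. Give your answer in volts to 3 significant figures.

60.9 V

The two known quantities fix the third via V = √(P R).
V = √(2060 × 1.80) = 60.89 V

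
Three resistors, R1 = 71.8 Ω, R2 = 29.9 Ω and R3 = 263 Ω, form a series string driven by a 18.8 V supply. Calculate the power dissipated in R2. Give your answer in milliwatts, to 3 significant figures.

79.5 mW

Series elements share the same current, so find I first, then use P = I²R.
R_total = 71.8 + 29.9 + 263 = 364.7 Ω
I = V / R_total = 18.8 / 364.7 = 0.05155 A
P_R2 = I² × R2 = (0.05155)² × 29.9 = 0.07945 W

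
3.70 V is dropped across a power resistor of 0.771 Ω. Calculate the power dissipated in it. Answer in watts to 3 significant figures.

We know the drop across the element and its resistance — P = V²/R, one step.
P = (3.70 V)² / 0.771 Ω = 17.76 W

17.8 W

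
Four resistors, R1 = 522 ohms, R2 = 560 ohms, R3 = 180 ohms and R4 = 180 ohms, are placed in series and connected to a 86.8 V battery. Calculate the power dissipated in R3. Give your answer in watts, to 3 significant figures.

The current is common to all series resistors; compute it, then apply P = I²R for the target.
R_total = 522 + 560 + 180 + 180 = 1442 Ω
I = V / R_total = 86.8 / 1442 = 0.06019 A
P_R3 = I² × R3 = (0.06019)² × 180 = 0.6522 W

0.652 W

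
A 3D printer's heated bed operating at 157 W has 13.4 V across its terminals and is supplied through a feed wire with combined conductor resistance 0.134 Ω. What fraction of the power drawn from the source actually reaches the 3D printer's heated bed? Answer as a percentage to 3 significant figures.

I = P / V = 157 / 13.4 = 11.72 A through the feed wire.
P_line = I² R_line = (11.72)² × 0.134 = 18.39 W
P_source = P_load + P_line = 157.0 + 18.39 = 175.4 W
η = P_load / P_source = 157.0 / 175.4 = 0.8951

89.5 %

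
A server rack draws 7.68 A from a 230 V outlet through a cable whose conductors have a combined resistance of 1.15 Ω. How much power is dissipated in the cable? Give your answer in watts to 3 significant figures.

67.8 W

Line loss is just I²R for the cable — we know both I and R_line directly.
The cable carries the full 7.68 A.
P_line = I² R_line = (7.680)² × 1.15 = 67.83 W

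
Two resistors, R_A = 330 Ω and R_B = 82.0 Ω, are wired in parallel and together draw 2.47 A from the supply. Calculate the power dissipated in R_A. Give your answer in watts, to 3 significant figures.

Only the total current is stated, so first find the parallel equivalent to get the voltage across the combination.
1/R_eq = 1/330 + 1/82.0 ⇒ R_eq = 65.68 Ω
V = I_total × R_eq = 2.470 × 65.68 = 162.2 V
P_R_A = V² / R_A = (162.2)² / 330 = 79.75 W

79.8 W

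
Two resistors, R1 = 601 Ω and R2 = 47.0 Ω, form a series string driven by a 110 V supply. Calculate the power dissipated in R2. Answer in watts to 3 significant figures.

1.35 W

The current is common to all series resistors; compute it, then apply P = I²R for the target.
R_total = 601 + 47.0 = 648.0 Ω
I = V / R_total = 110 / 648.0 = 0.1698 A
P_R2 = I² × R2 = (0.1698)² × 47.0 = 1.354 W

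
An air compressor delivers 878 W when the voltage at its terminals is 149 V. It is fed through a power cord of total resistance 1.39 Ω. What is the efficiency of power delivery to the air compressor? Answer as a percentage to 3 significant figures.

I = P / V = 878 / 149 = 5.893 A through the power cord.
P_line = I² R_line = (5.893)² × 1.39 = 48.26 W
P_source = P_load + P_line = 878.0 + 48.26 = 926.3 W
η = P_load / P_source = 878.0 / 926.3 = 0.9479

94.8 %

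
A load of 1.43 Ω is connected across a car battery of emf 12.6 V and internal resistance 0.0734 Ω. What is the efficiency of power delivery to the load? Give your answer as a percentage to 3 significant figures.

95.1 %

η = P_load/(P_load+P_int) = I²R/(I²R+I²r) = R/(R+r) — the I² cancels for series elements.
η = R / (R + r) = 1.43 / (1.43 + 0.0734) = 0.9512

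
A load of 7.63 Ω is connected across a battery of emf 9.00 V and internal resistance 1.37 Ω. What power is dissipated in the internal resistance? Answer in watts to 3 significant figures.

1.37 W

Internal loss is I²r, with I set by the total series resistance r+R.
I = ε / (r + R) = 9.00 / (1.37 + 7.63) = 1.000 A
P_int = I² r = (1.000)² × 1.37 = 1.370 W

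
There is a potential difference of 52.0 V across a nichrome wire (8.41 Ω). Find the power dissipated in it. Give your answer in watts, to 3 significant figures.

V and R are stated; P = V²/R avoids computing the current.
P = (52.0 V)² / 8.41 Ω = 321.5 W

322 W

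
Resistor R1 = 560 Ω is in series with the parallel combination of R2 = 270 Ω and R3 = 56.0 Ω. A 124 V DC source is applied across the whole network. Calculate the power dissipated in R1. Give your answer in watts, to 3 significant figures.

First combine the parallel branches into one equivalent R_p, then R1 + R_p is a series pair.
R_p = (270×56.0)/(270+56.0) = 46.38 Ω
R_total = 560 + 46.38 = 606.4 Ω
I = V / R_total = 124 / 606.4 = 0.2045 A
The full supply current passes through R1: P = I²R.
P_R1 = (0.2045)² × 560 = 23.42 W

23.4 W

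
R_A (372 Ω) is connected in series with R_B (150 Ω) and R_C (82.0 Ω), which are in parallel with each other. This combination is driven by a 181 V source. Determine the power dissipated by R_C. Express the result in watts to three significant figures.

6.22 W

Collapse R_B‖R_C to a single equivalent, reducing the network to two series elements.
R_p = (150×82.0)/(150+82.0) = 53.02 Ω
R_total = 372 + 53.02 = 425.0 Ω
I = V / R_total = 181 / 425.0 = 0.4259 A
Voltage across the parallel pair: V_p = I × R_p = 0.4259 × 53.02 = 22.58 V
R_C is across V_p, so use P = V²/R for that branch.
P_R_C = (22.58)² / 82.0 = 6.217 W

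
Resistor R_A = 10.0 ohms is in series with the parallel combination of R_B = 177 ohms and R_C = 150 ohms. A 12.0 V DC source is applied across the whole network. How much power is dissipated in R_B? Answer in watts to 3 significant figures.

0.645 W

Replace R_B and R_C with their parallel equivalent so the circuit becomes R_A in series with R_p.
R_p = (177×150)/(177+150) = 81.19 Ω
R_total = 10.0 + 81.19 = 91.19 Ω
I = V / R_total = 12.0 / 91.19 = 0.1316 A
Voltage across the parallel pair: V_p = I × R_p = 0.1316 × 81.19 = 10.68 V
R_B sees V_p directly, so P = V_p² / R_B.
P_R_B = (10.68)² / 177 = 0.6449 W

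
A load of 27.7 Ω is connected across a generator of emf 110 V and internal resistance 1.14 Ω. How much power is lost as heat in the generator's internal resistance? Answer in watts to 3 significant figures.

16.6 W

Internal loss is I²r, with I set by the total series resistance r+R.
I = ε / (r + R) = 110 / (1.14 + 27.7) = 3.814 A
P_int = I² r = (3.814)² × 1.14 = 16.58 W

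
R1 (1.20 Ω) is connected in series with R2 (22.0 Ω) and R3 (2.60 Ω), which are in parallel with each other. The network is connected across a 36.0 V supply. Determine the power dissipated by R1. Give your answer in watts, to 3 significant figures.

125 W

First combine the parallel branches into one equivalent R_p, then R1 + R_p is a series pair.
R_p = (22.0×2.60)/(22.0+2.60) = 2.325 Ω
R_total = 1.20 + 2.325 = 3.525 Ω
I = V / R_total = 36.0 / 3.525 = 10.21 A
R1 is in the main series path, so its power is I²R1.
P_R1 = (10.21)² × 1.20 = 125.1 W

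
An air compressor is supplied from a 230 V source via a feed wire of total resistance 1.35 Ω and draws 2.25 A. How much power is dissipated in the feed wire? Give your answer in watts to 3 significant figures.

6.83 W

The feed wire and load are in series, so the same current flows in both; the loss is I²R_line.
The feed wire carries the full 2.25 A.
P_line = I² R_line = (2.250)² × 1.35 = 6.834 W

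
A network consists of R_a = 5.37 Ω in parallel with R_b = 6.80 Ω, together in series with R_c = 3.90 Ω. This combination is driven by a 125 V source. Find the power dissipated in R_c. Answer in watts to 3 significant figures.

Combine R_a and R_b into their parallel equivalent first, reducing the network to two series resistors.
R_p = (5.37×6.80)/(5.37+6.80) = 3.000 Ω
R_total = R_p + 3.90 = 3.000 + 3.90 = 6.900 Ω
I = V / R_total = 125 / 6.900 = 18.11 A
All the supply current flows through R_c; use P = I²R_c.
P_R_c = (18.11)² × 3.90 = 1280 W

1280 W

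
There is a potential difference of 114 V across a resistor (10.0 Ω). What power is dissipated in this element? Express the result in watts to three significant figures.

We know the drop across the element and its resistance — P = V²/R, one step.
P = (114 V)² / 10.0 Ω = 1300 W

1300 W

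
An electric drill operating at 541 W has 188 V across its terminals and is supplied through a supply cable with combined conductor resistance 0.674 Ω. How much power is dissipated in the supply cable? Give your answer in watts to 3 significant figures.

5.58 W

The supply cable and load are in series, so the same current flows in both; the loss is I²R_line.
I = P / V = 541 / 188 = 2.878 A through the supply cable.
P_line = I² R_line = (2.878)² × 0.674 = 5.581 W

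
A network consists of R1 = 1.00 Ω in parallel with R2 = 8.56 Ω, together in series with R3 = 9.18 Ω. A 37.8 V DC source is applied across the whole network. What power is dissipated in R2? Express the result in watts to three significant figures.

First find R_p for the parallel pair, then treat R_p + R3 as a series loop.
R_p = (1.00×8.56)/(1.00+8.56) = 0.8954 Ω
R_total = R_p + 9.18 = 0.8954 + 9.18 = 10.08 Ω
I = V / R_total = 37.8 / 10.08 = 3.752 A
Voltage across the parallel pair: V_p = I × R_p = 3.752 × 0.8954 = 3.359 V
Use P = V²/R for R2 with V = V_p.
P_R2 = (3.359)² / 8.56 = 1.318 W

1.32 W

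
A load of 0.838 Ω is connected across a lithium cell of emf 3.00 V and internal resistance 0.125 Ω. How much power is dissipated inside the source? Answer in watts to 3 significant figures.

The internal resistance carries the same current as the load; P_int = I²r.
I = ε / (r + R) = 3.00 / (0.125 + 0.838) = 3.115 A
P_int = I² r = (3.115)² × 0.125 = 1.213 W

1.21 W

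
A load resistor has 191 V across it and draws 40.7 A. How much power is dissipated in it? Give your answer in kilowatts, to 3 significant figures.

7.77 kW

V and I are known directly — P = V I, no intermediate step needed.
P = 191 V × 40.70 A = 7774 W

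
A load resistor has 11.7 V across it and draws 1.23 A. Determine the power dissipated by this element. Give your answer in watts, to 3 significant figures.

14.4 W

With V and I both given, power follows immediately from P = V I.
P = 11.7 V × 1.230 A = 14.39 W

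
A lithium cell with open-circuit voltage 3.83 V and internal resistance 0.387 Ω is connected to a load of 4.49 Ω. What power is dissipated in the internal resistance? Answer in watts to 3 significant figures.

0.239 W

The source's internal resistance is just another series element carrying I; its dissipation is I²r.
I = ε / (r + R) = 3.83 / (0.387 + 4.49) = 0.7853 A
P_int = I² r = (0.7853)² × 0.387 = 0.2387 W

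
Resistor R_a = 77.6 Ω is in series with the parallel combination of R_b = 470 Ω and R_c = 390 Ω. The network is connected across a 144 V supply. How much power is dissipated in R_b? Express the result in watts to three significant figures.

23.7 W

Collapse R_b‖R_c to a single equivalent, reducing the network to two series elements.
R_p = (470×390)/(470+390) = 213.1 Ω
R_total = 77.6 + 213.1 = 290.7 Ω
I = V / R_total = 144 / 290.7 = 0.4953 A
Voltage across the parallel pair: V_p = I × R_p = 0.4953 × 213.1 = 105.6 V
R_b is across V_p, so use P = V²/R for that branch.
P_R_b = (105.6)² / 470 = 23.71 W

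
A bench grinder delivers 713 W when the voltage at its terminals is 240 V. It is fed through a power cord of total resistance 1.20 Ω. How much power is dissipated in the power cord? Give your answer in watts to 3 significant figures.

Only the current and the line resistance are needed for the I²R loss.
I = P / V = 713 / 240 = 2.971 A through the power cord.
P_line = I² R_line = (2.971)² × 1.20 = 10.59 W

10.6 W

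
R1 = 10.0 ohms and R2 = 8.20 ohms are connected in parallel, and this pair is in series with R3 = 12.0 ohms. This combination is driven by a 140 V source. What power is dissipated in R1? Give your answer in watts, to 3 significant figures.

146 W

First find R_p for the parallel pair, then treat R_p + R3 as a series loop.
R_p = (10.0×8.20)/(10.0+8.20) = 4.505 Ω
R_total = R_p + 12.0 = 4.505 + 12.0 = 16.51 Ω
I = V / R_total = 140 / 16.51 = 8.482 A
Voltage across the parallel pair: V_p = I × R_p = 8.482 × 4.505 = 38.22 V
Use P = V²/R for R1 with V = V_p.
P_R1 = (38.22)² / 10.0 = 146.0 W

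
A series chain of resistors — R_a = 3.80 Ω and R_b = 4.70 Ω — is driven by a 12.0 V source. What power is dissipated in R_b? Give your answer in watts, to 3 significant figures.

9.37 W

Since the resistors are in series they all carry the loop current I = V/R_total; the power in any one is I²R.
R_total = 3.80 + 4.70 = 8.500 Ω
I = V / R_total = 12.0 / 8.500 = 1.412 A
P_R_b = I² × R_b = (1.412)² × 4.70 = 9.367 W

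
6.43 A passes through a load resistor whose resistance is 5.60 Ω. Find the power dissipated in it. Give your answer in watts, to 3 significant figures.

With I and R stated, P = I²R applies in one step.
P = (6.430 A)² × 5.60 Ω = 231.5 W

232 W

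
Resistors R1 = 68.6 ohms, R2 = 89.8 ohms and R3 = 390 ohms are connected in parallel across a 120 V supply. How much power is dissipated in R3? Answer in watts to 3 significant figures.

36.9 W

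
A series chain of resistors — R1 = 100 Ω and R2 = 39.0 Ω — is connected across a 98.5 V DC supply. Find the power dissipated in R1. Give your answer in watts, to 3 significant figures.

Series elements share the same current, so find I first, then use P = I²R.
R_total = 100 + 39.0 = 139.0 Ω
I = V / R_total = 98.5 / 139.0 = 0.7086 A
P_R1 = I² × R1 = (0.7086)² × 100 = 50.22 W

50.2 W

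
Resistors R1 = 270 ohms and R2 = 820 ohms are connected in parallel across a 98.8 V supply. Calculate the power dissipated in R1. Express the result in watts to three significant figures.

R1 sits directly across the source, so P = V²/R with V = 98.8 V.
P_R1 = V² / R1 = (98.8)² / 270 Ω = 36.15 W

36.2 W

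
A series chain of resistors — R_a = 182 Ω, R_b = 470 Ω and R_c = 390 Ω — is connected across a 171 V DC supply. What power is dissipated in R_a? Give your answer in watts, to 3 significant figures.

In a series string the same current flows through every resistor — find that current, then P = I²R for the one we want.
R_total = 182 + 470 + 390 = 1042 Ω
I = V / R_total = 171 / 1042 = 0.1641 A
P_R_a = I² × R_a = (0.1641)² × 182 = 4.901 W

4.90 W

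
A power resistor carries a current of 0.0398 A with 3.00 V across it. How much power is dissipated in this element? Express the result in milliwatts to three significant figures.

Since both terminal voltage and current are stated, P = V I gives the power in one step.
P = 3.00 V × 0.03980 A = 0.1194 W

119 mW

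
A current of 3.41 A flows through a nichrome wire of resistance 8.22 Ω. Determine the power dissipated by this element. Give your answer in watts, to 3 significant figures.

95.6 W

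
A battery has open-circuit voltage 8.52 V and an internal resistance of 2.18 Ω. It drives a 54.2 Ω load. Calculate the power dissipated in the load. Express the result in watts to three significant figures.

Load and internal resistance form a series loop — compute the loop current, then the load power via I²R.
I = ε / (r + R) = 8.52 / (2.18 + 54.2) = 0.1511 A
P_load = I² R = (0.1511)² × 54.2 = 1.238 W

1.24 W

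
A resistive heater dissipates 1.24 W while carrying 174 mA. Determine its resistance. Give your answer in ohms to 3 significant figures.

The two known quantities fix the third via R = P / I².
R = 1.24 / (0.1740)² = 40.96 Ω

41.0 Ω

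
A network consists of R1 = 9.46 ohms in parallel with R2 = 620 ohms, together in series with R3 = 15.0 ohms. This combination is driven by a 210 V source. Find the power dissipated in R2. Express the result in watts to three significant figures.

10.4 W

Reduce the parallel combination to a single R_p; the circuit then becomes R_p in series with the remaining resistor.
R_p = (9.46×620)/(9.46+620) = 9.318 Ω
R_total = R_p + 15.0 = 9.318 + 15.0 = 24.32 Ω
I = V / R_total = 210 / 24.32 = 8.636 A
Voltage across the parallel pair: V_p = I × R_p = 8.636 × 9.318 = 80.47 V
Use P = V²/R for R2 with V = V_p.
P_R2 = (80.47)² / 620 = 10.44 W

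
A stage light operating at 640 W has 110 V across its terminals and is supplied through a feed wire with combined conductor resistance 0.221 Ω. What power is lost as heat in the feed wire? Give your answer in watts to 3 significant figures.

The feed wire and load are in series, so the same current flows in both; the loss is I²R_line.
I = P / V = 640 / 110 = 5.818 A through the feed wire.
P_line = I² R_line = (5.818)² × 0.221 = 7.481 W

7.48 W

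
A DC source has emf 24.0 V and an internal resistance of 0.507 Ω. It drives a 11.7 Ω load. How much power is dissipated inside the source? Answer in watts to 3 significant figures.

r is in series with the load, so it carries the full circuit current — the loss in it is I²r.
I = ε / (r + R) = 24.0 / (0.507 + 11.7) = 1.966 A
P_int = I² r = (1.966)² × 0.507 = 1.960 W

1.96 W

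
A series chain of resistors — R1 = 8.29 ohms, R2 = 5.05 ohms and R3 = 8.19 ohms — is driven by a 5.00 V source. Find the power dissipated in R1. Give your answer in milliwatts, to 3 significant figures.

447 mW

Series elements share the same current, so find I first, then use P = I²R.
R_total = 8.29 + 5.05 + 8.19 = 21.53 Ω
I = V / R_total = 5.00 / 21.53 = 0.2322 A
P_R1 = I² × R1 = (0.2322)² × 8.29 = 0.4471 W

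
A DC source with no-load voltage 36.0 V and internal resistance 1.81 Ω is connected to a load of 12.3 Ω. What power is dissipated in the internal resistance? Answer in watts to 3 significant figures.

11.8 W

Internal loss is I²r, with I set by the total series resistance r+R.
I = ε / (r + R) = 36.0 / (1.81 + 12.3) = 2.551 A
P_int = I² r = (2.551)² × 1.81 = 11.78 W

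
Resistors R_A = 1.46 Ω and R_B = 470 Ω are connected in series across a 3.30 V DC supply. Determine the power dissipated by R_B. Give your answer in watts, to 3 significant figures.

0.0230 W

Every series element carries the same I. Get I from the total resistance, then P = I² × R_B.
R_total = 1.46 + 470 = 471.5 Ω
I = V / R_total = 3.30 / 471.5 = 0.007000 A
P_R_B = I² × R_B = (0.007000)² × 470 = 0.02303 W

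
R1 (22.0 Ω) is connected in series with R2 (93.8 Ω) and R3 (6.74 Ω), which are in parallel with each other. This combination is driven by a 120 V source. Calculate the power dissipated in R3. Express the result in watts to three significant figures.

Reduce the parallel pair to R_p first; the network is then a simple series string.
R_p = (93.8×6.74)/(93.8+6.74) = 6.288 Ω
R_total = 22.0 + 6.288 = 28.29 Ω
I = V / R_total = 120 / 28.29 = 4.242 A
Voltage across the parallel pair: V_p = I × R_p = 4.242 × 6.288 = 26.67 V
With V_p across R3, its power is V_p²/R3.
P_R3 = (26.67)² / 6.74 = 105.6 W

106 W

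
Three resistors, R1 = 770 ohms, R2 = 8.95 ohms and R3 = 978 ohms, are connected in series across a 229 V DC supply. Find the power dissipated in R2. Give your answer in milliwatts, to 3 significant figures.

152 mW

In a series string the same current flows through every resistor — find that current, then P = I²R for the one we want.
R_total = 770 + 8.95 + 978 = 1757 Ω
I = V / R_total = 229 / 1757 = 0.1303 A
P_R2 = I² × R2 = (0.1303)² × 8.95 = 0.1520 W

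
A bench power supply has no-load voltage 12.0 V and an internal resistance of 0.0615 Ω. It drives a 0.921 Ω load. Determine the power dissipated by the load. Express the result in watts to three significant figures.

The internal resistance and the load are in series, so the same I flows through both; get I from ε/(r+R), then I²R for the load.
I = ε / (r + R) = 12.0 / (0.0615 + 0.921) = 12.21 A
P_load = I² R = (12.21)² × 0.921 = 137.4 W

137 W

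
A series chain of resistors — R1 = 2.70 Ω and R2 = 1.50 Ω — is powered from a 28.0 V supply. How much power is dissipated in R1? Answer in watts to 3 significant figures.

The current is common to all series resistors; compute it, then apply P = I²R for the target.
R_total = 2.70 + 1.50 = 4.200 Ω
I = V / R_total = 28.0 / 4.200 = 6.667 A
P_R1 = I² × R1 = (6.667)² × 2.70 = 120.0 W

120 W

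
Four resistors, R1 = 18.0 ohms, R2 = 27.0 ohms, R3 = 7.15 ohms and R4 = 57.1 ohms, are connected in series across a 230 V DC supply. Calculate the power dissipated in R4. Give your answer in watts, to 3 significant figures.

Every series element carries the same I. Get I from the total resistance, then P = I² × R4.
R_total = 18.0 + 27.0 + 7.15 + 57.1 = 109.2 Ω
I = V / R_total = 230 / 109.2 = 2.105 A
P_R4 = I² × R4 = (2.105)² × 57.1 = 253.1 W

253 W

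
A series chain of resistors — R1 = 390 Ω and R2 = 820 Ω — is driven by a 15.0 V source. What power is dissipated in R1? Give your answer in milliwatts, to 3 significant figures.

59.9 mW

The current is common to all series resistors; compute it, then apply P = I²R for the target.
R_total = 390 + 820 = 1210 Ω
I = V / R_total = 15.0 / 1210 = 0.01240 A
P_R1 = I² × R1 = (0.01240)² × 390 = 0.05993 W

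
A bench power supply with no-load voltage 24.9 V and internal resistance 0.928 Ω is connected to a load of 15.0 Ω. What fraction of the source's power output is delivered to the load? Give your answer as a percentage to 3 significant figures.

94.2 %

Efficiency is P_load / P_total. With a series r and R sharing the same I, P = I²R for each, so η = R/(R+r).
η = R / (R + r) = 15.0 / (15.0 + 0.928) = 0.9417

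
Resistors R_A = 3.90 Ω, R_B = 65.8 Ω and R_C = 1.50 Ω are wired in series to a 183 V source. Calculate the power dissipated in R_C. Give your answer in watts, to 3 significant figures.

9.91 W

Every series element carries the same I. Get I from the total resistance, then P = I² × R_C.
R_total = 3.90 + 65.8 + 1.50 = 71.20 Ω
I = V / R_total = 183 / 71.20 = 2.570 A
P_R_C = I² × R_C = (2.570)² × 1.50 = 9.909 W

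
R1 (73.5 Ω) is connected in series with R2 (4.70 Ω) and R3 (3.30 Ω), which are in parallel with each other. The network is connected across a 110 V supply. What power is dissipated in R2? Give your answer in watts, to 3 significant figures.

1.70 W

Reduce the parallel pair to R_p first; the network is then a simple series string.
R_p = (4.70×3.30)/(4.70+3.30) = 1.939 Ω
R_total = 73.5 + 1.939 = 75.44 Ω
I = V / R_total = 110 / 75.44 = 1.458 A
Voltage across the parallel pair: V_p = I × R_p = 1.458 × 1.939 = 2.827 V
With V_p across R2, its power is V_p²/R2.
P_R2 = (2.827)² / 4.70 = 1.700 W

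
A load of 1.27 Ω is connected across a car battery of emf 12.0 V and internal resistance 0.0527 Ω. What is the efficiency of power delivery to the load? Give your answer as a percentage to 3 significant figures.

96.0 %

η = P_load/(P_load+P_int) = I²R/(I²R+I²r) = R/(R+r) — the I² cancels for series elements.
η = R / (R + r) = 1.27 / (1.27 + 0.0527) = 0.9602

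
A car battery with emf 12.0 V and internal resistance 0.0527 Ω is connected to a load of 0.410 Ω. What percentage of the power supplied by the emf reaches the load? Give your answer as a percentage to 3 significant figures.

Both r and R carry the same current, so the power split is just the resistance split: η = R/(R+r).
η = R / (R + r) = 0.410 / (0.410 + 0.0527) = 0.8861

88.6 %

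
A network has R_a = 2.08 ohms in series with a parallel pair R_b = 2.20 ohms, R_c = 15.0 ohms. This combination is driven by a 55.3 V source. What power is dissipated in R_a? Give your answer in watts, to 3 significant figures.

398 W

Replace R_b and R_c with their parallel equivalent so the circuit becomes R_a in series with R_p.
R_p = (2.20×15.0)/(2.20+15.0) = 1.919 Ω
R_total = 2.08 + 1.919 = 3.999 Ω
I = V / R_total = 55.3 / 3.999 = 13.83 A
R_a carries the full series current, so P = I²R.
P_R_a = (13.83)² × 2.08 = 397.8 W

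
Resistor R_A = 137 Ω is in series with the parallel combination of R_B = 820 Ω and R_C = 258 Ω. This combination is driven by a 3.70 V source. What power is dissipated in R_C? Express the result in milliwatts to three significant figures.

Reduce the parallel pair to R_p first; the network is then a simple series string.
R_p = (820×258)/(820+258) = 196.3 Ω
R_total = 137 + 196.3 = 333.3 Ω
I = V / R_total = 3.70 / 333.3 = 0.01110 A
Voltage across the parallel pair: V_p = I × R_p = 0.01110 × 196.3 = 2.179 V
R_C is across V_p, so use P = V²/R for that branch.
P_R_C = (2.179)² / 258 = 0.01840 W

18.4 mW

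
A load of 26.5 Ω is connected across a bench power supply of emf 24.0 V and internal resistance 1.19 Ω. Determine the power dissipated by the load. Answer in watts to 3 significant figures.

19.9 W

The internal resistance and the load are in series, so the same I flows through both; get I from ε/(r+R), then I²R for the load.
I = ε / (r + R) = 24.0 / (1.19 + 26.5) = 0.8667 A
P_load = I² R = (0.8667)² × 26.5 = 19.91 W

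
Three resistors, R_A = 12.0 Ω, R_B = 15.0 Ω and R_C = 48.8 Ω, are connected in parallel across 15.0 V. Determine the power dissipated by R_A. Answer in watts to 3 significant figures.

Each parallel branch sees the full supply voltage, so P = V²/R applies directly to the target branch.
P_R_A = V² / R_A = (15.0)² / 12.0 Ω = 18.75 W

18.8 W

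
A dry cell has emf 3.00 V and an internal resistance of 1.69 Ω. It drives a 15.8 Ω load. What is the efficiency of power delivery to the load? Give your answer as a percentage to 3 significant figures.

η = P_load/(P_load+P_int) = I²R/(I²R+I²r) = R/(R+r) — the I² cancels for series elements.
η = R / (R + r) = 15.8 / (15.8 + 1.69) = 0.9034

90.3 %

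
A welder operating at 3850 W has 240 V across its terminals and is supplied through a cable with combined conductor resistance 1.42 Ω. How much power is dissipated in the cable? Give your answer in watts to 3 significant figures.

Line loss is just I²R for the cable — we know both I and R_line directly.
I = P / V = 3850 / 240 = 16.04 A through the cable.
P_line = I² R_line = (16.04)² × 1.42 = 365.4 W

365 W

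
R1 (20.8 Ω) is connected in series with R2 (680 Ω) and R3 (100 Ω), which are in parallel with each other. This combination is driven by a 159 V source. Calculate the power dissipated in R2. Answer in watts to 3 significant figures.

Collapse R2‖R3 to a single equivalent, reducing the network to two series elements.
R_p = (680×100)/(680+100) = 87.18 Ω
R_total = 20.8 + 87.18 = 108.0 Ω
I = V / R_total = 159 / 108.0 = 1.473 A
Voltage across the parallel pair: V_p = I × R_p = 1.473 × 87.18 = 128.4 V
R2 sees V_p directly, so P = V_p² / R2.
P_R2 = (128.4)² / 680 = 24.23 W

24.2 W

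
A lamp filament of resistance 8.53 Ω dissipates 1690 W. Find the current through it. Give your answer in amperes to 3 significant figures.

14.1 A

The two known quantities fix the third via I = √(P / R).
I = √(1690 / 8.53) = 14.08 A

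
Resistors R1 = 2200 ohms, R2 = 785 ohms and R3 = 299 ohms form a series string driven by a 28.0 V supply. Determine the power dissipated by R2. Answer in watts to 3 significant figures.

0.0571 W

Since the resistors are in series they all carry the loop current I = V/R_total; the power in any one is I²R.
R_total = 2200 + 785 + 299 = 3284 Ω
I = V / R_total = 28.0 / 3284 = 0.008526 A
P_R2 = I² × R2 = (0.008526)² × 785 = 0.05707 W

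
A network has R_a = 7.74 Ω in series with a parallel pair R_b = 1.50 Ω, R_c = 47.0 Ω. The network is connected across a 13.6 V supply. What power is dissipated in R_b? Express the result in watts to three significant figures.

3.08 W

First combine the parallel branches into one equivalent R_p, then R_a + R_p is a series pair.
R_p = (1.50×47.0)/(1.50+47.0) = 1.454 Ω
R_total = 7.74 + 1.454 = 9.194 Ω
I = V / R_total = 13.6 / 9.194 = 1.479 A
Voltage across the parallel pair: V_p = I × R_p = 1.479 × 1.454 = 2.150 V
R_b sees V_p directly, so P = V_p² / R_b.
P_R_b = (2.150)² / 1.50 = 3.083 W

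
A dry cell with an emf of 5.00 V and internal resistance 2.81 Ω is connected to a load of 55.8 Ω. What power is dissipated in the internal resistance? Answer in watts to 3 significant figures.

Internal loss is I²r, with I set by the total series resistance r+R.
I = ε / (r + R) = 5.00 / (2.81 + 55.8) = 0.08531 A
P_int = I² r = (0.08531)² × 2.81 = 0.02045 W

0.0205 W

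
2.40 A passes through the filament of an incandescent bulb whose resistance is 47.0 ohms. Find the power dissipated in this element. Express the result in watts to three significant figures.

271 W

The current through and the resistance of the element are both given; use P = I²R.
P = (2.400 A)² × 47.0 Ω = 270.7 W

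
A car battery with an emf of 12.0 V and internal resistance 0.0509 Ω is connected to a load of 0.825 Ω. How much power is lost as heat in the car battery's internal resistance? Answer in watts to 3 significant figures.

Internal loss is I²r, with I set by the total series resistance r+R.
I = ε / (r + R) = 12.0 / (0.0509 + 0.825) = 13.70 A
P_int = I² r = (13.70)² × 0.0509 = 9.554 W

9.55 W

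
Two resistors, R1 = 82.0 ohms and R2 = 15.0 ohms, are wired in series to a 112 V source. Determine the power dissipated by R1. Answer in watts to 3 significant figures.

109 W

Series elements share the same current, so find I first, then use P = I²R.
R_total = 82.0 + 15.0 = 97.00 Ω
I = V / R_total = 112 / 97.00 = 1.155 A
P_R1 = I² × R1 = (1.155)² × 82.0 = 109.3 W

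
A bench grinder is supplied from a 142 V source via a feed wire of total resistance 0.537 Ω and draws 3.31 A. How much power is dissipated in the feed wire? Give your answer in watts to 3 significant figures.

5.88 W

Only the current and the line resistance are needed for the I²R loss.
The feed wire carries the full 3.31 A.
P_line = I² R_line = (3.310)² × 0.537 = 5.883 W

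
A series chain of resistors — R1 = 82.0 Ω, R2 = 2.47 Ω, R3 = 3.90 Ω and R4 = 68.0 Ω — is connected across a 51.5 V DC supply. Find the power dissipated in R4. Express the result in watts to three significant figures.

7.38 W

The current is common to all series resistors; compute it, then apply P = I²R for the target.
R_total = 82.0 + 2.47 + 3.90 + 68.0 = 156.4 Ω
I = V / R_total = 51.5 / 156.4 = 0.3293 A
P_R4 = I² × R4 = (0.3293)² × 68.0 = 7.376 W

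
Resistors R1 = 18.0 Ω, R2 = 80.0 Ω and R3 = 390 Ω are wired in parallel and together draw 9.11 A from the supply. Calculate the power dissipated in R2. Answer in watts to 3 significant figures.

The branches share the same voltage, but only the total current is given — find V from the equivalent resistance first.
1/R_eq = 1/18.0 + 1/80.0 + 1/390 ⇒ R_eq = 14.16 Ω
V = I_total × R_eq = 9.110 × 14.16 = 129.0 V
P_R2 = V² / R2 = (129.0)² / 80.0 = 208.0 W

208 W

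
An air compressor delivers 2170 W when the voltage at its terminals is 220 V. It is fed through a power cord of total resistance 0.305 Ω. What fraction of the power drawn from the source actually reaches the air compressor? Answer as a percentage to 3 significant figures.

98.7 %

I = P / V = 2170 / 220 = 9.864 A through the power cord.
P_line = I² R_line = (9.864)² × 0.305 = 29.67 W
P_source = P_load + P_line = 2170 + 29.67 = 2200 W
η = P_load / P_source = 2170 / 2200 = 0.9865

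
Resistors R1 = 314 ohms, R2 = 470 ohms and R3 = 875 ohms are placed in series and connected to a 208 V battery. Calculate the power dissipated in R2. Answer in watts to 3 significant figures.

In a series string the same current flows through every resistor — find that current, then P = I²R for the one we want.
R_total = 314 + 470 + 875 = 1659 Ω
I = V / R_total = 208 / 1659 = 0.1254 A
P_R2 = I² × R2 = (0.1254)² × 470 = 7.388 W

7.39 W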